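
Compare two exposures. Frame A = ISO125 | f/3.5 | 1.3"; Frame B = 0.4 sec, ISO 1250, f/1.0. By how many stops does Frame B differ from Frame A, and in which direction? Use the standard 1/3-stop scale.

Aperture: f/3.5 → f/3.2 → f/2.8 → f/2.5 → f/2.2 → f/2 → f/1.8 → f/1.6 → f/1.4 → f/1.2 → f/1.1 → f/1.0 — 3 2/3 stops larger aperture (brighter).
Shutter speed: 1.3 → 1 → 0.8 → 0.6 → 0.5 → 0.4 — 1 2/3 stops shorter (darker).
ISO: 125 → 160 → 200 → 250 → 320 → 400 → 500 → 640 → 800 → 1000 → 1250 — 3 1/3 stops higher (brighter).
Net: +3 2/3 −1 2/3 +3 1/3 = +5 1/3 stops.

5 1/3 stops brighter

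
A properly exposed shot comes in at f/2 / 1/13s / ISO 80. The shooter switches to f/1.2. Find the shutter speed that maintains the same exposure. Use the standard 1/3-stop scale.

Aperture: f/2 → f/1.8 → f/1.6 → f/1.4 → f/1.2 — 1 1/3 stops wider (brighter).
Need 1 1/3 stops darker from the shutter speed: 1/13 → 1/15 → 1/20 → 1/25 → 1/30.

1/30s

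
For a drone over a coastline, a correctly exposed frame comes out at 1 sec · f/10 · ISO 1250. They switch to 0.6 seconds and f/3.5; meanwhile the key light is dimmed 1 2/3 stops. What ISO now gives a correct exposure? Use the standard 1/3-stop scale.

ISO 800

Scene light: 1 2/3 stops darker.
Shutter speed: 1 → 0.8 → 0.6 — 2/3 stop faster (darker).
Aperture: f/10 → f/9 → f/8 → f/7.1 → f/6.3 → f/5.6 → f/5 → f/4.5 → f/4 → f/3.5 — 3 stops larger aperture (brighter).
Net so far: 2/3 stop brighter. ISO: 1250 → 1000 → 800.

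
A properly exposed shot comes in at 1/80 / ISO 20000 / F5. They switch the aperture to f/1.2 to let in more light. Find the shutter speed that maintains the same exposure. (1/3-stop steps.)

1/1250s

Aperture: f/5 → f/4.5 → f/4 → f/3.5 → f/3.2 → f/2.8 → f/2.5 → f/2.2 → f/2 → f/1.8 → f/1.6 → f/1.4 → f/1.2 — 4 stops wider (brighter).
Need 4 stops darker from the shutter speed: 1/80 → 1/100 → 1/125 → 1/160 → 1/200 → 1/250 → 1/320 → 1/400 → 1/500 → 1/640 → 1/800 → 1/1000 → 1/1250.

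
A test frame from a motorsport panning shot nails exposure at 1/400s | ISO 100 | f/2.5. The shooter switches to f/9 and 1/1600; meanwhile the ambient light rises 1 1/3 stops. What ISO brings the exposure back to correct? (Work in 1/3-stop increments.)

Scene light: 1 1/3 stops brighter.
Aperture: f/2.5 → f/2.8 → f/3.2 → f/3.5 → f/4 → f/4.5 → f/5 → f/5.6 → f/6.3 → f/7.1 → f/8 → f/9 — 3 2/3 stops narrower (darker).
Shutter speed: 1/400 → 1/500 → 1/640 → 1/800 → 1/1000 → 1/1250 → 1/1600 — 2 stops faster (darker).
Net so far: 4 1/3 stops darker. ISO: 100 → 125 → 160 → 200 → 250 → 320 → 400 → 500 → 640 → 800 → 1000 → 1250 → 1600 → 2000.

ISO 2000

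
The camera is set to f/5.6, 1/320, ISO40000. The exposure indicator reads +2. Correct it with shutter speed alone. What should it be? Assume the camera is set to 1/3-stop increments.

Overexposed by 2 stops → need 2 stops darker.
Shutter speed: 1/320 → 1/400 → 1/500 → 1/640 → 1/800 → 1/1000 → 1/1250.

1/1250s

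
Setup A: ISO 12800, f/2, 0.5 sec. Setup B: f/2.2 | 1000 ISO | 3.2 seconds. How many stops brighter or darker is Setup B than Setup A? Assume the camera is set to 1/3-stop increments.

Aperture: f/2 → f/2.2 — 1/3 stop smaller aperture (darker).
Shutter speed: 0.5 → 0.6 → 0.8 → 1 → 1.3 → 1.6 → 2 → 2.5 → 3.2 — 2 2/3 stops slower (brighter).
ISO: 12800 → 10000 → 8000 → 6400 → 5000 → 4000 → 3200 → 2500 → 2000 → 1600 → 1250 → 1000 — 3 2/3 stops lower (darker).
Net: −1/3 +2 2/3 −3 2/3 = −1 1/3 stops.

1 1/3 stops darker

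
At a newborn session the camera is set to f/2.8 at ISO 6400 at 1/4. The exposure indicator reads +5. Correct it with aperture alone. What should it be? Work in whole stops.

f/16

Overexposed by 5 stops → need 5 stops darker.
Aperture: f/2.8 → f/4 → f/5.6 → f/8 → f/11 → f/16.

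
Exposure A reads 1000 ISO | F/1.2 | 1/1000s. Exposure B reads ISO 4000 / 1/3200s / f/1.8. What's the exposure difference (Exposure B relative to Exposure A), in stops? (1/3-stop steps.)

Aperture: f/1.2 → f/1.4 → f/1.6 → f/1.8 — 1 stop stopped down (darker).
Shutter speed: 1/1000 → 1/1250 → 1/1600 → 1/2000 → 1/2500 → 1/3200 — 1 2/3 stops shorter (darker).
ISO: 1000 → 1250 → 1600 → 2000 → 2500 → 3200 → 4000 — 2 stops higher (brighter).
Net: −1 −1 2/3 +2 = −2/3 stops.

2/3 stop darker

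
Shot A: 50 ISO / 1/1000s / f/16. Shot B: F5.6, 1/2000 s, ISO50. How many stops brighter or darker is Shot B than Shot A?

Aperture: f/16 → f/11 → f/8 → f/5.6 — 3 stops wider (brighter).
Shutter speed: 1/1000 → 1/2000 — 1 stop shorter (darker).
ISO: unchanged.
Net: +3 −1 = +2 stops.

2 stops brighter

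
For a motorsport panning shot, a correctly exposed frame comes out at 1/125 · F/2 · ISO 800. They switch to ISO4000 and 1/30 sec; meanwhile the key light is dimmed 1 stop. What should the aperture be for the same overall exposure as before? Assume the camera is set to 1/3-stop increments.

Scene light: 1 stop darker.
ISO: 800 → 1000 → 1250 → 1600 → 2000 → 2500 → 3200 → 4000 — 2 1/3 stops raised (brighter).
Shutter speed: 1/125 → 1/100 → 1/80 → 1/60 → 1/50 → 1/40 → 1/30 — 2 stops slower (brighter).
Net so far: 3 1/3 stops brighter. Aperture: f/2 → f/2.2 → f/2.5 → f/2.8 → f/3.2 → f/3.5 → f/4 → f/4.5 → f/5 → f/5.6 → f/6.3.

f/6.3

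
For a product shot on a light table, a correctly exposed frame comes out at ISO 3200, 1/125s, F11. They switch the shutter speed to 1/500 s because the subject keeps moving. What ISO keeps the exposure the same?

ISO 12800

Shutter speed: 1/125 → 1/250 → 1/500 — 2 stops faster (darker).
Need 2 stops brighter from the ISO: 3200 → 6400 → 12800.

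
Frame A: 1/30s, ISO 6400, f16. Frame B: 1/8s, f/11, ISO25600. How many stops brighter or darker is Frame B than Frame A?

5 stops brighter

Aperture: f/16 → f/11 — 1 stop wider (brighter).
Shutter speed: 1/30 → 1/15 → 1/8 — 2 stops longer (brighter).
ISO: 6400 → 12800 → 25600 — 2 stops higher (brighter).
Net: +1 +2 +2 = +5 stops.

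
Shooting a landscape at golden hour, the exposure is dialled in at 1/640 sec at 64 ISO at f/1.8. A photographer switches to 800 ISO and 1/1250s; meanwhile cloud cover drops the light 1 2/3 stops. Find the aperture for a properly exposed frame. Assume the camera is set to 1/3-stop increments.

Scene light: 1 2/3 stops darker.
ISO: 64 → 80 → 100 → 125 → 160 → 200 → 250 → 320 → 400 → 500 → 640 → 800 — 3 2/3 stops higher (brighter).
Shutter speed: 1/640 → 1/800 → 1/1000 → 1/1250 — 1 stop faster (darker).
Net so far: 1 stop brighter. Aperture: f/1.8 → f/2 → f/2.2 → f/2.5.

f/2.5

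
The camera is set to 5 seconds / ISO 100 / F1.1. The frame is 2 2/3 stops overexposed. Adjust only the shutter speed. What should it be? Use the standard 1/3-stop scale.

Overexposed by 2 2/3 stops → need 2 2/3 stops darker.
Shutter speed: 5 → 4 → 3.2 → 2.5 → 2 → 1.6 → 1.3 → 1 → 0.8.

0.8 s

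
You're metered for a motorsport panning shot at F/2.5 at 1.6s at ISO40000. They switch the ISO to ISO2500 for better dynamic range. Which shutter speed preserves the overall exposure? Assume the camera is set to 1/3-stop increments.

ISO: 40000 → 32000 → 25600 → 20000 → 16000 → 12800 → 10000 → 8000 → 6400 → 5000 → 4000 → 3200 → 2500 — 4 stops lower (darker).
Need 4 stops brighter from the shutter speed: 1.6 → 2 → 2.5 → 3.2 → 4 → 5 → 6 → 8 → 10 → 13 → 15 → 20 → 25.

25 s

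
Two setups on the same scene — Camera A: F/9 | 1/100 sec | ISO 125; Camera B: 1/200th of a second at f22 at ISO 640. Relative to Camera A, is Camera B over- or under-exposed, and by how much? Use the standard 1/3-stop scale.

Aperture: f/9 → f/10 → f/11 → f/13 → f/14 → f/16 → f/18 → f/20 → f/22 — 2 2/3 stops smaller aperture (darker).
Shutter speed: 1/100 → 1/125 → 1/160 → 1/200 — 1 stop shorter (darker).
ISO: 125 → 160 → 200 → 250 → 320 → 400 → 500 → 640 — 2 1/3 stops higher (brighter).
Net: −2 2/3 −1 +2 1/3 = −1 1/3 stops.

1 1/3 stops darker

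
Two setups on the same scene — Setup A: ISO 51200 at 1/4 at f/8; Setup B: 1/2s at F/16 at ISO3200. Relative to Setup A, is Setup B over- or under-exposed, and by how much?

5 stops darker

Aperture: f/8 → f/11 → f/16 — 2 stops narrower (darker).
Shutter speed: 1/4 → 1/2 — 1 stop slower (brighter).
ISO: 51200 → 25600 → 12800 → 6400 → 3200 — 4 stops dropped (darker).
Net: −2 +1 −4 = −5 stops.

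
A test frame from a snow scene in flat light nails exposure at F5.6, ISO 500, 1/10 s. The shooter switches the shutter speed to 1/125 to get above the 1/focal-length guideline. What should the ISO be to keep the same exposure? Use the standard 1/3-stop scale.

Shutter speed: 1/10 → 1/13 → 1/15 → 1/20 → 1/25 → 1/30 → 1/40 → 1/50 → 1/60 → 1/80 → 1/100 → 1/125 — 3 2/3 stops shorter (darker).
Need 3 2/3 stops brighter from the ISO: 500 → 640 → 800 → 1000 → 1250 → 1600 → 2000 → 2500 → 3200 → 4000 → 5000 → 6400.

ISO 6400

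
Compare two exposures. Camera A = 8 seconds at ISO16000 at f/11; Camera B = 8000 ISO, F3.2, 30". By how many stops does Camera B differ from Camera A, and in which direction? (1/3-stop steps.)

4 2/3 stops brighter

Aperture: f/11 → f/10 → f/9 → f/8 → f/7.1 → f/6.3 → f/5.6 → f/5 → f/4.5 → f/4 → f/3.5 → f/3.2 — 3 2/3 stops wider (brighter).
Shutter speed: 8 → 10 → 13 → 15 → 20 → 25 → 30 — 2 stops slower (brighter).
ISO: 16000 → 12800 → 10000 → 8000 — 1 stop lower (darker).
Net: +3 2/3 +2 −1 = +4 2/3 stops.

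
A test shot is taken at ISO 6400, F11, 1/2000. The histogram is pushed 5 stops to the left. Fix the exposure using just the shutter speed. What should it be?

Underexposed by 5 stops → need 5 stops brighter.
Shutter speed: 1/2000 → 1/1000 → 1/500 → 1/250 → 1/125 → 1/60.

1/60s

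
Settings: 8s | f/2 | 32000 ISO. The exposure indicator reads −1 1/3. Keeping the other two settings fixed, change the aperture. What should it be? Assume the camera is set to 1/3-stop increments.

f/1.2

Underexposed by 1 1/3 stops → need 1 1/3 stops brighter.
Aperture: f/2 → f/1.8 → f/1.6 → f/1.4 → f/1.2.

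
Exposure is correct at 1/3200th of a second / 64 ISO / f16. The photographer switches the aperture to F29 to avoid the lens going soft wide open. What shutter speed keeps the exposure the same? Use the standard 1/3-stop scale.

1/1000s

Aperture: f/16 → f/18 → f/20 → f/22 → f/25 → f/29 — 1 2/3 stops stopped down (darker).
Need 1 2/3 stops brighter from the shutter speed: 1/3200 → 1/2500 → 1/2000 → 1/1600 → 1/1250 → 1/1000.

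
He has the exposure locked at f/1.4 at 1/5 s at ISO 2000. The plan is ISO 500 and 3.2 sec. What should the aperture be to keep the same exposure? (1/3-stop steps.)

f/2.8

ISO: 2000 → 1600 → 1250 → 1000 → 800 → 640 → 500 — 2 stops dropped (darker).
Shutter speed: 1/5 → 1/4 → 0.3 → 0.4 → 0.5 → 0.6 → 0.8 → 1 → 1.3 → 1.6 → 2 → 2.5 → 3.2 — 4 stops slower (brighter).
Net change so far: 2 stops brighter. Offset with the aperture: f/1.4 → f/1.6 → f/1.8 → f/2 → f/2.2 → f/2.5 → f/2.8.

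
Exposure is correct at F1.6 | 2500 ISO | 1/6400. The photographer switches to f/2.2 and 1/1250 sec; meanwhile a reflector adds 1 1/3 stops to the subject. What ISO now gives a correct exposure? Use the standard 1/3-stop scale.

Scene light: 1 1/3 stops brighter.
Aperture: f/1.6 → f/1.8 → f/2 → f/2.2 — 1 stop smaller aperture (darker).
Shutter speed: 1/6400 → 1/5000 → 1/4000 → 1/3200 → 1/2500 → 1/2000 → 1/1600 → 1/1250 — 2 1/3 stops longer (brighter).
Net so far: 2 2/3 stops brighter. ISO: 2500 → 2000 → 1600 → 1250 → 1000 → 800 → 640 → 500 → 400.

ISO 400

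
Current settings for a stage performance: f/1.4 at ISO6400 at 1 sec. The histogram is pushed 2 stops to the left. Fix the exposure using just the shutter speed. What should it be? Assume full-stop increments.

4 s

Underexposed by 2 stops → need 2 stops brighter.
Shutter speed: 1 → 2 → 4.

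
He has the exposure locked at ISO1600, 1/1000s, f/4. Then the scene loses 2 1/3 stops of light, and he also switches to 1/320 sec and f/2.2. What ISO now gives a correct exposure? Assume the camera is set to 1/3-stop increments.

Scene light: 2 1/3 stops darker.
Shutter speed: 1/1000 → 1/800 → 1/640 → 1/500 → 1/400 → 1/320 — 1 2/3 stops slower (brighter).
Aperture: f/4 → f/3.5 → f/3.2 → f/2.8 → f/2.5 → f/2.2 — 1 2/3 stops larger aperture (brighter).
Net so far: 1 stop brighter. ISO: 1600 → 1250 → 1000 → 800.

ISO 800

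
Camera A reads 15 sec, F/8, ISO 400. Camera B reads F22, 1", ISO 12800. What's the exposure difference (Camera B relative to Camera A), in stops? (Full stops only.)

2 stops darker

Aperture: f/8 → f/11 → f/16 → f/22 — 3 stops smaller aperture (darker).
Shutter speed: 15 → 8 → 4 → 2 → 1 — 4 stops faster (darker).
ISO: 400 → 800 → 1600 → 3200 → 6400 → 12800 — 5 stops raised (brighter).
Net: −3 −4 +5 = −2 stops.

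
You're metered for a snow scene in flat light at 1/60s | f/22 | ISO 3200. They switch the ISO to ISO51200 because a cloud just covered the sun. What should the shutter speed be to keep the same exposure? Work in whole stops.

ISO: 3200 → 6400 → 12800 → 25600 → 51200 — 4 stops higher (brighter).
Need 4 stops darker from the shutter speed: 1/60 → 1/125 → 1/250 → 1/500 → 1/1000.

1/1000s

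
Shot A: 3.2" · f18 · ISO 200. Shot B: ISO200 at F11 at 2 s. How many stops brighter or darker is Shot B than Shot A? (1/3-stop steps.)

2/3 stop brighter

Aperture: f/18 → f/16 → f/14 → f/13 → f/11 — 1 1/3 stops larger aperture (brighter).
Shutter speed: 3.2 → 2.5 → 2 — 2/3 stop faster (darker).
ISO: unchanged.
Net: +1 1/3 −2/3 = +2/3 stops.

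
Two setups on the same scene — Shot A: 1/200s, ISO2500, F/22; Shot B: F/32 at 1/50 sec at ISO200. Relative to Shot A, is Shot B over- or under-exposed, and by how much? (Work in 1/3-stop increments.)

Aperture: f/22 → f/25 → f/29 → f/32 — 1 stop narrower (darker).
Shutter speed: 1/200 → 1/160 → 1/125 → 1/100 → 1/80 → 1/60 → 1/50 — 2 stops longer (brighter).
ISO: 2500 → 2000 → 1600 → 1250 → 1000 → 800 → 640 → 500 → 400 → 320 → 250 → 200 — 3 2/3 stops dropped (darker).
Net: −1 +2 −3 2/3 = −2 2/3 stops.

2 2/3 stops darker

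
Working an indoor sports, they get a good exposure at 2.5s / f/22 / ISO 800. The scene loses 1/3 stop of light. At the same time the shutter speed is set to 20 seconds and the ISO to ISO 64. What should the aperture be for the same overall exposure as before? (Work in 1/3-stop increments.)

f/16

Scene light: 1/3 stop darker.
Shutter speed: 2.5 → 3.2 → 4 → 5 → 6 → 8 → 10 → 13 → 15 → 20 — 3 stops longer (brighter).
ISO: 800 → 640 → 500 → 400 → 320 → 250 → 200 → 160 → 125 → 100 → 80 → 64 — 3 2/3 stops lower (darker).
Net so far: 1 stop darker. Aperture: f/22 → f/20 → f/18 → f/16.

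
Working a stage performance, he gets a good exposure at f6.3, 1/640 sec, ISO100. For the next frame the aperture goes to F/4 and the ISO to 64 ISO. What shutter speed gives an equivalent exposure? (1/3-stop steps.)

Aperture: f/6.3 → f/5.6 → f/5 → f/4.5 → f/4 — 1 1/3 stops opened up (brighter).
ISO: 100 → 80 → 64 — 2/3 stop dropped (darker).
Net change so far: 2/3 stop brighter. Offset with the shutter speed: 1/640 → 1/800 → 1/1000.

1/1000s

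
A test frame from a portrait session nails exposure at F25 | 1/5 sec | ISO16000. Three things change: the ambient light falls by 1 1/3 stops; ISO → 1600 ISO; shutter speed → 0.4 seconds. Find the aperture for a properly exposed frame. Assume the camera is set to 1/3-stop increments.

f/7.1

Scene light: 1 1/3 stops darker.
ISO: 16000 → 12800 → 10000 → 8000 → 6400 → 5000 → 4000 → 3200 → 2500 → 2000 → 1600 — 3 1/3 stops dropped (darker).
Shutter speed: 1/5 → 1/4 → 0.3 → 0.4 — 1 stop slower (brighter).
Net so far: 3 2/3 stops darker. Aperture: f/25 → f/22 → f/20 → f/18 → f/16 → f/14 → f/13 → f/11 → f/10 → f/9 → f/8 → f/7.1.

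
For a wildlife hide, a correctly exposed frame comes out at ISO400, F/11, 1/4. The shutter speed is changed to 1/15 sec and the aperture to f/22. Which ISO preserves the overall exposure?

ISO 6400

Shutter speed: 1/4 → 1/8 → 1/15 — 2 stops faster (darker).
Aperture: f/11 → f/16 → f/22 — 2 stops narrower (darker).
Net change so far: 4 stops darker. Offset with the ISO: 400 → 800 → 1600 → 3200 → 6400.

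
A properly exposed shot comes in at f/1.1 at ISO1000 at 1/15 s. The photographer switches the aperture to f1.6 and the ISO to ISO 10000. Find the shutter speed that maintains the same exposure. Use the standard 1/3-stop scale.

Aperture: f/1.1 → f/1.2 → f/1.4 → f/1.6 — 1 stop stopped down (darker).
ISO: 1000 → 1250 → 1600 → 2000 → 2500 → 3200 → 4000 → 5000 → 6400 → 8000 → 10000 — 3 1/3 stops raised (brighter).
Net change so far: 2 1/3 stops brighter. Offset with the shutter speed: 1/15 → 1/20 → 1/25 → 1/30 → 1/40 → 1/50 → 1/60 → 1/80.

1/80s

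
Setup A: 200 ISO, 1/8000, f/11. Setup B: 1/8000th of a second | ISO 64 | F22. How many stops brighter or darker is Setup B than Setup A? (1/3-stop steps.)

3 2/3 stops darker

Aperture: f/11 → f/13 → f/14 → f/16 → f/18 → f/20 → f/22 — 2 stops stopped down (darker).
Shutter speed: unchanged.
ISO: 200 → 160 → 125 → 100 → 80 → 64 — 1 2/3 stops lower (darker).
Net: −2 −1 2/3 = −3 2/3 stops.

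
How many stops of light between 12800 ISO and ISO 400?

5 stops

12800 → 6400 → 3200 → 1600 → 800 → 400 — count the steps: 5 stops.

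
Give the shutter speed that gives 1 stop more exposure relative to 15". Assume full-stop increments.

Shutter speed: 15 → 30 — 1 stop slower (brighter).

30 s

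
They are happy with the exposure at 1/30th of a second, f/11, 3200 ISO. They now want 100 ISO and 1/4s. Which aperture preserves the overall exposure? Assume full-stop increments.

ISO: 3200 → 1600 → 800 → 400 → 200 → 100 — 5 stops lower (darker).
Shutter speed: 1/30 → 1/15 → 1/8 → 1/4 — 3 stops slower (brighter).
Net change so far: 2 stops darker. Offset with the aperture: f/11 → f/8 → f/5.6.

f/5.6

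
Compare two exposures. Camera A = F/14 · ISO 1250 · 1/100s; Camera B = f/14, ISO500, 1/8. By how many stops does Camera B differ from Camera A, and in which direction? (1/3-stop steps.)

Aperture: unchanged.
Shutter speed: 1/100 → 1/80 → 1/60 → 1/50 → 1/40 → 1/30 → 1/25 → 1/20 → 1/15 → 1/13 → 1/10 → 1/8 — 3 2/3 stops slower (brighter).
ISO: 1250 → 1000 → 800 → 640 → 500 — 1 1/3 stops dropped (darker).
Net: +3 2/3 −1 1/3 = +2 1/3 stops.

2 1/3 stops brighter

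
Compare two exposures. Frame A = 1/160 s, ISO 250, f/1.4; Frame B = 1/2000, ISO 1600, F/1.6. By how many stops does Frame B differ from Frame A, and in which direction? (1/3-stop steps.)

Aperture: f/1.4 → f/1.6 — 1/3 stop stopped down (darker).
Shutter speed: 1/160 → 1/200 → 1/250 → 1/320 → 1/400 → 1/500 → 1/640 → 1/800 → 1/1000 → 1/1250 → 1/1600 → 1/2000 — 3 2/3 stops shorter (darker).
ISO: 250 → 320 → 400 → 500 → 640 → 800 → 1000 → 1250 → 1600 — 2 2/3 stops higher (brighter).
Net: −1/3 −3 2/3 +2 2/3 = −1 1/3 stops.

1 1/3 stops darker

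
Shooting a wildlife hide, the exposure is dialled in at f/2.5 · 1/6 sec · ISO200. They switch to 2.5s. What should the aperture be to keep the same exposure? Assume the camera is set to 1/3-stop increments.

f/10

Shutter speed: 1/6 → 1/5 → 1/4 → 0.3 → 0.4 → 0.5 → 0.6 → 0.8 → 1 → 1.3 → 1.6 → 2 → 2.5 — 4 stops slower (brighter).
Need 4 stops darker from the aperture: f/2.5 → f/2.8 → f/3.2 → f/3.5 → f/4 → f/4.5 → f/5 → f/5.6 → f/6.3 → f/7.1 → f/8 → f/9 → f/10.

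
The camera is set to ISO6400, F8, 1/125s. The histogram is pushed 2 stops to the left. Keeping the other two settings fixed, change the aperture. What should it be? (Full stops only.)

f/4

Underexposed by 2 stops → need 2 stops brighter.
Aperture: f/8 → f/5.6 → f/4.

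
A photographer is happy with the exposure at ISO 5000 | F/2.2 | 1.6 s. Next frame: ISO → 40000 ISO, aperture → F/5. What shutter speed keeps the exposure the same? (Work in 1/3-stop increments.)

1 s

ISO: 5000 → 6400 → 8000 → 10000 → 12800 → 16000 → 20000 → 25600 → 32000 → 40000 — 3 stops higher (brighter).
Aperture: f/2.2 → f/2.5 → f/2.8 → f/3.2 → f/3.5 → f/4 → f/4.5 → f/5 — 2 1/3 stops smaller aperture (darker).
Net change so far: 2/3 stop brighter. Offset with the shutter speed: 1.6 → 1.3 → 1.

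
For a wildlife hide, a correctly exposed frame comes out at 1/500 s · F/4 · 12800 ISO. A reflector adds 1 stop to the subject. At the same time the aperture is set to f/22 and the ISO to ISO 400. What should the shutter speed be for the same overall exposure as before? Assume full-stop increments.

1 s

Scene light: 1 stop brighter.
Aperture: f/4 → f/5.6 → f/8 → f/11 → f/16 → f/22 — 5 stops stopped down (darker).
ISO: 12800 → 6400 → 3200 → 1600 → 800 → 400 — 5 stops dropped (darker).
Net so far: 9 stops darker. Shutter speed: 1/500 → 1/250 → 1/125 → 1/60 → 1/30 → 1/15 → 1/8 → 1/4 → 1/2 → 1.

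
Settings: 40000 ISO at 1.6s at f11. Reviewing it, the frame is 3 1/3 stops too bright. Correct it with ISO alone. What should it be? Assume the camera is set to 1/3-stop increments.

ISO 4000

Overexposed by 3 1/3 stops → need 3 1/3 stops darker.
ISO: 40000 → 32000 → 25600 → 20000 → 16000 → 12800 → 10000 → 8000 → 6400 → 5000 → 4000.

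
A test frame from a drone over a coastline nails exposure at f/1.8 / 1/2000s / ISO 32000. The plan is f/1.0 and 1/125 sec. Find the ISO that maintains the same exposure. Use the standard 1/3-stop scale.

Aperture: f/1.8 → f/1.6 → f/1.4 → f/1.2 → f/1.1 → f/1.0 — 1 2/3 stops larger aperture (brighter).
Shutter speed: 1/2000 → 1/1600 → 1/1250 → 1/1000 → 1/800 → 1/640 → 1/500 → 1/400 → 1/320 → 1/250 → 1/200 → 1/160 → 1/125 — 4 stops slower (brighter).
Net change so far: 5 2/3 stops brighter. Offset with the ISO: 32000 → 25600 → 20000 → 16000 → 12800 → 10000 → 8000 → 6400 → 5000 → 4000 → 3200 → 2500 → 2000 → 1600 → 1250 → 1000 → 800 → 640.

ISO 640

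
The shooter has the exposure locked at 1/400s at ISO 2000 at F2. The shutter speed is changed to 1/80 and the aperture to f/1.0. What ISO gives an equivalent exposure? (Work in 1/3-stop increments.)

Shutter speed: 1/400 → 1/320 → 1/250 → 1/200 → 1/160 → 1/125 → 1/100 → 1/80 — 2 1/3 stops slower (brighter).
Aperture: f/2 → f/1.8 → f/1.6 → f/1.4 → f/1.2 → f/1.1 → f/1.0 — 2 stops opened up (brighter).
Net change so far: 4 1/3 stops brighter. Offset with the ISO: 2000 → 1600 → 1250 → 1000 → 800 → 640 → 500 → 400 → 320 → 250 → 200 → 160 → 125 → 100.

ISO 100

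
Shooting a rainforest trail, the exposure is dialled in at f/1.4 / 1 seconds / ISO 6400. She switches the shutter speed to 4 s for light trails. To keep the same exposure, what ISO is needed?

ISO 1600

Shutter speed: 1 → 2 → 4 — 2 stops longer (brighter).
Need 2 stops darker from the ISO: 6400 → 3200 → 1600.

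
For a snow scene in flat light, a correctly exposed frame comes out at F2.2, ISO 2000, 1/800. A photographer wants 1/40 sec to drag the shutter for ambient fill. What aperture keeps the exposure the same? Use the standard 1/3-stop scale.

Shutter speed: 1/800 → 1/640 → 1/500 → 1/400 → 1/320 → 1/250 → 1/200 → 1/160 → 1/125 → 1/100 → 1/80 → 1/60 → 1/50 → 1/40 — 4 1/3 stops slower (brighter).
Need 4 1/3 stops darker from the aperture: f/2.2 → f/2.5 → f/2.8 → f/3.2 → f/3.5 → f/4 → f/4.5 → f/5 → f/5.6 → f/6.3 → f/7.1 → f/8 → f/9 → f/10.

f/10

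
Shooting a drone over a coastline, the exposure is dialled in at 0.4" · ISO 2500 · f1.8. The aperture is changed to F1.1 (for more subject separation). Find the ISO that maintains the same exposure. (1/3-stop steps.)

ISO 1000

Aperture: f/1.8 → f/1.6 → f/1.4 → f/1.2 → f/1.1 — 1 1/3 stops wider (brighter).
Need 1 1/3 stops darker from the ISO: 2500 → 2000 → 1600 → 1250 → 1000.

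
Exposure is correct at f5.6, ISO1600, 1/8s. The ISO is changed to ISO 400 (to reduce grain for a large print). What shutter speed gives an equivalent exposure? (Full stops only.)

1/2s

ISO: 1600 → 800 → 400 — 2 stops dropped (darker).
Need 2 stops brighter from the shutter speed: 1/8 → 1/4 → 1/2.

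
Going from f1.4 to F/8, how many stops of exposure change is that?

f/1.4 → f/2 → f/2.8 → f/4 → f/5.6 → f/8 — count the steps: 5 stops.

5 stops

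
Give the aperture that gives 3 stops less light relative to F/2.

Aperture: f/2 → f/2.8 → f/4 → f/5.6 — 3 stops narrower (darker).

f/5.6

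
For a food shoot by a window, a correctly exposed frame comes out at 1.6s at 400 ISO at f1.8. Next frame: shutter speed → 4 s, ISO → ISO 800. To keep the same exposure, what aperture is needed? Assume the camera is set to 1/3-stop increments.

f/4

Shutter speed: 1.6 → 2 → 2.5 → 3.2 → 4 — 1 1/3 stops longer (brighter).
ISO: 400 → 500 → 640 → 800 — 1 stop higher (brighter).
Net change so far: 2 1/3 stops brighter. Offset with the aperture: f/1.8 → f/2 → f/2.2 → f/2.5 → f/2.8 → f/3.2 → f/3.5 → f/4.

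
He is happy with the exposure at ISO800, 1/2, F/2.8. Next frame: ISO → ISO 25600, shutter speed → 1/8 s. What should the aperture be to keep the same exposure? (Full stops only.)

f/8

ISO: 800 → 1600 → 3200 → 6400 → 12800 → 25600 — 5 stops higher (brighter).
Shutter speed: 1/2 → 1/4 → 1/8 — 2 stops shorter (darker).
Net change so far: 3 stops brighter. Offset with the aperture: f/2.8 → f/4 → f/5.6 → f/8.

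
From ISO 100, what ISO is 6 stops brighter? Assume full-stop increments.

ISO: 100 → 200 → 400 → 800 → 1600 → 3200 → 6400 — 6 stops higher (brighter).

ISO 6400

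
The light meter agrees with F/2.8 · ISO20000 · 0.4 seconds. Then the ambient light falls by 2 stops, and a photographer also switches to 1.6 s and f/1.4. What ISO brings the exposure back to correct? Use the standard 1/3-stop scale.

ISO 5000

Scene light: 2 stops darker.
Shutter speed: 0.4 → 0.5 → 0.6 → 0.8 → 1 → 1.3 → 1.6 — 2 stops slower (brighter).
Aperture: f/2.8 → f/2.5 → f/2.2 → f/2 → f/1.8 → f/1.6 → f/1.4 — 2 stops wider (brighter).
Net so far: 2 stops brighter. ISO: 20000 → 16000 → 12800 → 10000 → 8000 → 6400 → 5000.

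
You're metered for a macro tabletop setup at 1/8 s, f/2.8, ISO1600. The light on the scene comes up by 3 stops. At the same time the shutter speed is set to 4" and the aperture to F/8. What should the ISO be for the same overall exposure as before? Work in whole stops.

ISO 50

Scene light: 3 stops brighter.
Shutter speed: 1/8 → 1/4 → 1/2 → 1 → 2 → 4 — 5 stops slower (brighter).
Aperture: f/2.8 → f/4 → f/5.6 → f/8 — 3 stops narrower (darker).
Net so far: 5 stops brighter. ISO: 1600 → 800 → 400 → 200 → 100 → 50.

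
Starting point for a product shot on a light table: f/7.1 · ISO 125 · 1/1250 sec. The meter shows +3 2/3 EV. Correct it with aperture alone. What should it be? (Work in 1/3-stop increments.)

Overexposed by 3 2/3 stops → need 3 2/3 stops darker.
Aperture: f/7.1 → f/8 → f/9 → f/10 → f/11 → f/13 → f/14 → f/16 → f/18 → f/20 → f/22 → f/25.

f/25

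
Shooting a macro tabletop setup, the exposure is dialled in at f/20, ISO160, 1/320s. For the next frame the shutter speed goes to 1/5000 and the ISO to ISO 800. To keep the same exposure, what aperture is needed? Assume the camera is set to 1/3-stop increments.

Shutter speed: 1/320 → 1/400 → 1/500 → 1/640 → 1/800 → 1/1000 → 1/1250 → 1/1600 → 1/2000 → 1/2500 → 1/3200 → 1/4000 → 1/5000 — 4 stops shorter (darker).
ISO: 160 → 200 → 250 → 320 → 400 → 500 → 640 → 800 — 2 1/3 stops higher (brighter).
Net change so far: 1 2/3 stops darker. Offset with the aperture: f/20 → f/18 → f/16 → f/14 → f/13 → f/11.

f/11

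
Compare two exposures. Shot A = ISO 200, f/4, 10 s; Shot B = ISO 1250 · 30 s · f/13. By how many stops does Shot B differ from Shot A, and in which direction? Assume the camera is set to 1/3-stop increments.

1 stop brighter

Aperture: f/4 → f/4.5 → f/5 → f/5.6 → f/6.3 → f/7.1 → f/8 → f/9 → f/10 → f/11 → f/13 — 3 1/3 stops smaller aperture (darker).
Shutter speed: 10 → 13 → 15 → 20 → 25 → 30 — 1 2/3 stops slower (brighter).
ISO: 200 → 250 → 320 → 400 → 500 → 640 → 800 → 1000 → 1250 — 2 2/3 stops higher (brighter).
Net: −3 1/3 +1 2/3 +2 2/3 = +1 stop.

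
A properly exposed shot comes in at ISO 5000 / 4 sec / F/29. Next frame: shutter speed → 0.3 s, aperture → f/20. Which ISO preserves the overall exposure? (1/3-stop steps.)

Shutter speed: 4 → 3.2 → 2.5 → 2 → 1.6 → 1.3 → 1 → 0.8 → 0.6 → 0.5 → 0.4 → 0.3 — 3 2/3 stops shorter (darker).
Aperture: f/29 → f/25 → f/22 → f/20 — 1 stop larger aperture (brighter).
Net change so far: 2 2/3 stops darker. Offset with the ISO: 5000 → 6400 → 8000 → 10000 → 12800 → 16000 → 20000 → 25600 → 32000.

ISO 32000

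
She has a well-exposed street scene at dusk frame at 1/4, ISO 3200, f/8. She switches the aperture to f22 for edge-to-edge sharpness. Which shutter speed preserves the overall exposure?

2 s

Aperture: f/8 → f/11 → f/16 → f/22 — 3 stops stopped down (darker).
Need 3 stops brighter from the shutter speed: 1/4 → 1/2 → 1 → 2.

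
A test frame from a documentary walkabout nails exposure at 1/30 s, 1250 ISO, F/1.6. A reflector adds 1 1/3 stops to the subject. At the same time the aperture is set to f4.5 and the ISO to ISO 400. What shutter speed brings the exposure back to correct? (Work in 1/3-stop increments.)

Scene light: 1 1/3 stops brighter.
Aperture: f/1.6 → f/1.8 → f/2 → f/2.2 → f/2.5 → f/2.8 → f/3.2 → f/3.5 → f/4 → f/4.5 — 3 stops stopped down (darker).
ISO: 1250 → 1000 → 800 → 640 → 500 → 400 — 1 2/3 stops lower (darker).
Net so far: 3 1/3 stops darker. Shutter speed: 1/30 → 1/25 → 1/20 → 1/15 → 1/13 → 1/10 → 1/8 → 1/6 → 1/5 → 1/4 → 0.3.

0.3 s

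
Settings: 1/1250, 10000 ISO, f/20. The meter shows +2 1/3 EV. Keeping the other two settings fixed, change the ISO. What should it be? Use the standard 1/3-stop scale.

Overexposed by 2 1/3 stops → need 2 1/3 stops darker.
ISO: 10000 → 8000 → 6400 → 5000 → 4000 → 3200 → 2500 → 2000.

ISO 2000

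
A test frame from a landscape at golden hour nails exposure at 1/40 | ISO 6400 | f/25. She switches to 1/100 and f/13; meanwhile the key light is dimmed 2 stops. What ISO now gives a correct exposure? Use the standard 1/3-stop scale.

ISO 16000

Scene light: 2 stops darker.
Shutter speed: 1/40 → 1/50 → 1/60 → 1/80 → 1/100 — 1 1/3 stops shorter (darker).
Aperture: f/25 → f/22 → f/20 → f/18 → f/16 → f/14 → f/13 — 2 stops opened up (brighter).
Net so far: 1 1/3 stops darker. ISO: 6400 → 8000 → 10000 → 12800 → 16000.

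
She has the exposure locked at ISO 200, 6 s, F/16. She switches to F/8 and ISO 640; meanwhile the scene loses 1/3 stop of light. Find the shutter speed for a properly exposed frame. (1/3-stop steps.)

Scene light: 1/3 stop darker.
Aperture: f/16 → f/14 → f/13 → f/11 → f/10 → f/9 → f/8 — 2 stops larger aperture (brighter).
ISO: 200 → 250 → 320 → 400 → 500 → 640 — 1 2/3 stops higher (brighter).
Net so far: 3 1/3 stops brighter. Shutter speed: 6 → 5 → 4 → 3.2 → 2.5 → 2 → 1.6 → 1.3 → 1 → 0.8 → 0.6.

0.6 s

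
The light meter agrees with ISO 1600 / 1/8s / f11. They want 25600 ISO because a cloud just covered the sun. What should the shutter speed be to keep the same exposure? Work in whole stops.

ISO: 1600 → 3200 → 6400 → 12800 → 25600 — 4 stops higher (brighter).
Need 4 stops darker from the shutter speed: 1/8 → 1/15 → 1/30 → 1/60 → 1/125.

1/125s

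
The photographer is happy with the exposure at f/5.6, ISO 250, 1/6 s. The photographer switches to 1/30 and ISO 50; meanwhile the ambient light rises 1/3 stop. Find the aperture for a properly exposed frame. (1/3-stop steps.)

f/1.2

Scene light: 1/3 stop brighter.
Shutter speed: 1/6 → 1/8 → 1/10 → 1/13 → 1/15 → 1/20 → 1/25 → 1/30 — 2 1/3 stops faster (darker).
ISO: 250 → 200 → 160 → 125 → 100 → 80 → 64 → 50 — 2 1/3 stops dropped (darker).
Net so far: 4 1/3 stops darker. Aperture: f/5.6 → f/5 → f/4.5 → f/4 → f/3.5 → f/3.2 → f/2.8 → f/2.5 → f/2.2 → f/2 → f/1.8 → f/1.6 → f/1.4 → f/1.2.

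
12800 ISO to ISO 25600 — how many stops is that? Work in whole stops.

1 stop

12800 → 25600 — count the steps: 1 stop.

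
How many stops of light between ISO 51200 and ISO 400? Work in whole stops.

51200 → 25600 → 12800 → 6400 → 3200 → 1600 → 800 → 400 — count the steps: 7 stops.

7 stops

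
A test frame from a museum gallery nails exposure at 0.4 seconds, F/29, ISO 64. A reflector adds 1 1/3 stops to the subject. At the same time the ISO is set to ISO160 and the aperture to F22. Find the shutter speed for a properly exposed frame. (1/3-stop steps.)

Scene light: 1 1/3 stops brighter.
ISO: 64 → 80 → 100 → 125 → 160 — 1 1/3 stops raised (brighter).
Aperture: f/29 → f/25 → f/22 — 2/3 stop larger aperture (brighter).
Net so far: 3 1/3 stops brighter. Shutter speed: 0.4 → 0.3 → 1/4 → 1/5 → 1/6 → 1/8 → 1/10 → 1/13 → 1/15 → 1/20 → 1/25.

1/25s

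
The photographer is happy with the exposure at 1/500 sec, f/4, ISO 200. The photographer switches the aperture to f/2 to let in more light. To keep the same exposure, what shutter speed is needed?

1/2000s

Aperture: f/4 → f/2.8 → f/2 — 2 stops opened up (brighter).
Need 2 stops darker from the shutter speed: 1/500 → 1/1000 → 1/2000.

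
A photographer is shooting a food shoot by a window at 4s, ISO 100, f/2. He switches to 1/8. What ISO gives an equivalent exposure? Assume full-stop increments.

ISO 3200

Shutter speed: 4 → 2 → 1 → 1/2 → 1/4 → 1/8 — 5 stops shorter (darker).
Need 5 stops brighter from the ISO: 100 → 200 → 400 → 800 → 1600 → 3200.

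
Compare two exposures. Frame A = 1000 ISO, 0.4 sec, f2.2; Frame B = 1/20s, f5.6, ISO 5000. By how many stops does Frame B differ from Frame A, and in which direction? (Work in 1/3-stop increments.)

3 1/3 stops darker

Aperture: f/2.2 → f/2.5 → f/2.8 → f/3.2 → f/3.5 → f/4 → f/4.5 → f/5 → f/5.6 — 2 2/3 stops stopped down (darker).
Shutter speed: 0.4 → 0.3 → 1/4 → 1/5 → 1/6 → 1/8 → 1/10 → 1/13 → 1/15 → 1/20 — 3 stops faster (darker).
ISO: 1000 → 1250 → 1600 → 2000 → 2500 → 3200 → 4000 → 5000 — 2 1/3 stops raised (brighter).
Net: −2 2/3 −3 +2 1/3 = −3 1/3 stops.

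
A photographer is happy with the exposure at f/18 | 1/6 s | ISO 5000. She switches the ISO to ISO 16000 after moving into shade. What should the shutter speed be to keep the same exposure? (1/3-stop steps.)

ISO: 5000 → 6400 → 8000 → 10000 → 12800 → 16000 — 1 2/3 stops higher (brighter).
Need 1 2/3 stops darker from the shutter speed: 1/6 → 1/8 → 1/10 → 1/13 → 1/15 → 1/20.

1/20s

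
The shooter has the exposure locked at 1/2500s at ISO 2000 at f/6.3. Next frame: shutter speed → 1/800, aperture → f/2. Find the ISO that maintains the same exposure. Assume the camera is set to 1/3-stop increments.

Shutter speed: 1/2500 → 1/2000 → 1/1600 → 1/1250 → 1/1000 → 1/800 — 1 2/3 stops slower (brighter).
Aperture: f/6.3 → f/5.6 → f/5 → f/4.5 → f/4 → f/3.5 → f/3.2 → f/2.8 → f/2.5 → f/2.2 → f/2 — 3 1/3 stops opened up (brighter).
Net change so far: 5 stops brighter. Offset with the ISO: 2000 → 1600 → 1250 → 1000 → 800 → 640 → 500 → 400 → 320 → 250 → 200 → 160 → 125 → 100 → 80 → 64.

ISO 64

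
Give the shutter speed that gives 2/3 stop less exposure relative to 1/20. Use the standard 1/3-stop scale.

1/30s

Shutter speed: 1/20 → 1/25 → 1/30 — 2/3 stop faster (darker).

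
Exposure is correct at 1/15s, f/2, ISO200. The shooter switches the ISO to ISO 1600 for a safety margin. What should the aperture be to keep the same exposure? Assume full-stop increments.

f/5.6

ISO: 200 → 400 → 800 → 1600 — 3 stops raised (brighter).
Need 3 stops darker from the aperture: f/2 → f/2.8 → f/4 → f/5.6.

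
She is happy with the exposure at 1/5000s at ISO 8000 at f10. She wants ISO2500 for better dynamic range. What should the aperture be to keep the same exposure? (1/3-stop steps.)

f/5.6

ISO: 8000 → 6400 → 5000 → 4000 → 3200 → 2500 — 1 2/3 stops lower (darker).
Need 1 2/3 stops brighter from the aperture: f/10 → f/9 → f/8 → f/7.1 → f/6.3 → f/5.6.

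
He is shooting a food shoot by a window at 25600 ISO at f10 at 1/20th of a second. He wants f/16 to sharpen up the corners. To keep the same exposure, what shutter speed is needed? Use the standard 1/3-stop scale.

1/8s

Aperture: f/10 → f/11 → f/13 → f/14 → f/16 — 1 1/3 stops narrower (darker).
Need 1 1/3 stops brighter from the shutter speed: 1/20 → 1/15 → 1/13 → 1/10 → 1/8.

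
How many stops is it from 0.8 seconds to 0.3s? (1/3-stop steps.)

1 1/3 stops

0.8 → 0.6 → 0.5 → 0.4 → 0.3 — count the steps: 4 third-stops = 1 1/3 stops.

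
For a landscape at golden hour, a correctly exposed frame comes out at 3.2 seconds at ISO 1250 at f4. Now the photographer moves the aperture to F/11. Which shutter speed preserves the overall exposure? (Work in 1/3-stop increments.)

25 s

Aperture: f/4 → f/4.5 → f/5 → f/5.6 → f/6.3 → f/7.1 → f/8 → f/9 → f/10 → f/11 — 3 stops narrower (darker).
Need 3 stops brighter from the shutter speed: 3.2 → 4 → 5 → 6 → 8 → 10 → 13 → 15 → 20 → 25.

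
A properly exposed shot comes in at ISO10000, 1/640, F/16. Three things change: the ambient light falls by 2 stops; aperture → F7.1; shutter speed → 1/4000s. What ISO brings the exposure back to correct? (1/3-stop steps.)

ISO 51200

Scene light: 2 stops darker.
Aperture: f/16 → f/14 → f/13 → f/11 → f/10 → f/9 → f/8 → f/7.1 — 2 1/3 stops wider (brighter).
Shutter speed: 1/640 → 1/800 → 1/1000 → 1/1250 → 1/1600 → 1/2000 → 1/2500 → 1/3200 → 1/4000 — 2 2/3 stops faster (darker).
Net so far: 2 1/3 stops darker. ISO: 10000 → 12800 → 16000 → 20000 → 25600 → 32000 → 40000 → 51200.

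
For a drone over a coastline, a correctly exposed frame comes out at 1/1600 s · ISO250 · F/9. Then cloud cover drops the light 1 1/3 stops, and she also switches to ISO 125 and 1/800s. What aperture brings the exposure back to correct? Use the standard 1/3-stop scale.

f/5.6

Scene light: 1 1/3 stops darker.
ISO: 250 → 200 → 160 → 125 — 1 stop dropped (darker).
Shutter speed: 1/1600 → 1/1250 → 1/1000 → 1/800 — 1 stop longer (brighter).
Net so far: 1 1/3 stops darker. Aperture: f/9 → f/8 → f/7.1 → f/6.3 → f/5.6.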